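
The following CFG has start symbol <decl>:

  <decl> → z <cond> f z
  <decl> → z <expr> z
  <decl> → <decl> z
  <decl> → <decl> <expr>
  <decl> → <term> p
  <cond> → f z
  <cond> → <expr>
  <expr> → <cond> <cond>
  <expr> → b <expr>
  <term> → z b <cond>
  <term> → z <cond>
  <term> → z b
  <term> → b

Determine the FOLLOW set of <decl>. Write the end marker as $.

<decl> is the start symbol, so $ ∈ FOLLOW(<decl>).
In <decl> → <decl> z: add FIRST(z) = { z }.
In <decl> → <decl> <expr>: add FIRST(<expr>) = { b, f }.
Union: FOLLOW(<decl>) = { $, b, f, z }.

{ $, b, f, z }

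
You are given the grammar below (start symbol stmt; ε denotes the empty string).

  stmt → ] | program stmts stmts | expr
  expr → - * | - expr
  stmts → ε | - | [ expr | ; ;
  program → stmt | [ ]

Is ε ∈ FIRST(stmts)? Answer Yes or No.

Yes

stmts has an ε-production, so stmts ⇒ ε.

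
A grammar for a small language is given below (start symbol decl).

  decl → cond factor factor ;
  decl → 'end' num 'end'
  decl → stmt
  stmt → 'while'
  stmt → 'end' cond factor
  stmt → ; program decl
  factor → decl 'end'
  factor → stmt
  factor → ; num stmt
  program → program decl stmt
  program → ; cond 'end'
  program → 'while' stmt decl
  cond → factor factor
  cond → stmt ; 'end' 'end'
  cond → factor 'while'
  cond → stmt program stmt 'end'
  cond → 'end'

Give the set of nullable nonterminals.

{ } (none)

No nonterminal has an empty production or an RHS whose symbols are all nullable.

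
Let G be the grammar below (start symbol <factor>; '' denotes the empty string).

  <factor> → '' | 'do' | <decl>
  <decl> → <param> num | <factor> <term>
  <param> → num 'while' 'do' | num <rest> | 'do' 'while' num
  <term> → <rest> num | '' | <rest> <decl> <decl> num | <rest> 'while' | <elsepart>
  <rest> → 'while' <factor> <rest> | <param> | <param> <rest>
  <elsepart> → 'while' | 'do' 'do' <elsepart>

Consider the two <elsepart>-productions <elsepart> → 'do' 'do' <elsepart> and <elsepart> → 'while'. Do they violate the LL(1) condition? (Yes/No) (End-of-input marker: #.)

No

FIRST('do' 'do' <elsepart>) = { 'do' } and FIRST('while') = { 'while' }.
The FIRST sets are disjoint and neither alternative is nullable — no conflict.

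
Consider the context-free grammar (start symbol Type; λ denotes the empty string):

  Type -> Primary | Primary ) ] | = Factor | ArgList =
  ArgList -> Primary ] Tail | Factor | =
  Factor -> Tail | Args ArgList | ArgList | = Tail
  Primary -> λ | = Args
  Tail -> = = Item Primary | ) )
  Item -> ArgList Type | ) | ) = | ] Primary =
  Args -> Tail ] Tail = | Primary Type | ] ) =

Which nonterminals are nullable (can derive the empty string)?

{ Args, Primary, Type }

Directly nullable (have an λ-production): Primary.
Args -> Primary Type with every symbol nullable, so Args is nullable.
Type -> Primary with every symbol nullable, so Type is nullable.
No other nonterminal has a production whose RHS symbols are all nullable.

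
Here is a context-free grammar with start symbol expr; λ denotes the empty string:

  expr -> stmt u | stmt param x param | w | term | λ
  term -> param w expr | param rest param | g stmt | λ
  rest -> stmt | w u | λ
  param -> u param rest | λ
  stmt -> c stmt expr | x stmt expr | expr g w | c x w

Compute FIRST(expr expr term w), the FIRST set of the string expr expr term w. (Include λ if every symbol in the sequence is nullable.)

Add FIRST(expr)\{λ} = { c, g, u, w, x }; expr is nullable, continue.
Add FIRST(expr)\{λ} = { c, g, u, w, x }; expr is nullable, continue.
Add FIRST(term)\{λ} = { c, g, u, w, x }; term is nullable, continue.
w is a terminal; add {w} and stop.

{ c, g, u, w, x }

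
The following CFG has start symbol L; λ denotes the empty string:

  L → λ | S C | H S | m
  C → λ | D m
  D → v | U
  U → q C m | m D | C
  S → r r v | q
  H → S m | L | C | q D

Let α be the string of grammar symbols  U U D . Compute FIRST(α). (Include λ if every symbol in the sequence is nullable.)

Add FIRST(U)\{λ} = { m, q, v }; U is nullable, continue.
Add FIRST(U)\{λ} = { m, q, v }; U is nullable, continue.
Add FIRST(D)\{λ} = { m, q, v }; D is nullable, continue.
Every symbol is nullable, so include λ.

{ m, q, v, λ }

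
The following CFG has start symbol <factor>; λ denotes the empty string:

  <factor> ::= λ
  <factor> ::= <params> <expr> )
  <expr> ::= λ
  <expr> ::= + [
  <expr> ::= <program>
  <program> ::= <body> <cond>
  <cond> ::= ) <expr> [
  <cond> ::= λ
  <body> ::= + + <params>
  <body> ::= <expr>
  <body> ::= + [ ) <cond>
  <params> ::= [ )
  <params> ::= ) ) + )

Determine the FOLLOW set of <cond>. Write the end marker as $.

{ ), [ }

In <program> ::= <body> <cond>: <cond> is at the end, add FOLLOW(<program>) = { ), [ }.
In <body> ::= + [ ) <cond>: <cond> is at the end, add FOLLOW(<body>) = { ), [ }.
Union: FOLLOW(<cond>) = { ), [ }.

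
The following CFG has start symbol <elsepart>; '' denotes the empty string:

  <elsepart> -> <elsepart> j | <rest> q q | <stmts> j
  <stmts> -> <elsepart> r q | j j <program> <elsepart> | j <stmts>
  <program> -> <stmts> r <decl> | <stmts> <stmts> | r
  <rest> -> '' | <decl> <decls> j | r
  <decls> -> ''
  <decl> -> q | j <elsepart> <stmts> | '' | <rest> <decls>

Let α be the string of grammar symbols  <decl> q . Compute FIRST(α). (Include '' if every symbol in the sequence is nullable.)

{ j, q, r }

Add FIRST(<decl>)\{''} = { j, q, r }; <decl> is nullable, continue.
q is a terminal; add {q} and stop.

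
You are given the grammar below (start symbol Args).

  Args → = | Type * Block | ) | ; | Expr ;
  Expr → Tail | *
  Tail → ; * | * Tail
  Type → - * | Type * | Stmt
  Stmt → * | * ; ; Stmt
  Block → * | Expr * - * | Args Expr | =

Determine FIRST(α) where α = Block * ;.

Add FIRST(Block) = { ), *, -, ;, = }; Block is not nullable, stop.

{ ), *, -, ;, = }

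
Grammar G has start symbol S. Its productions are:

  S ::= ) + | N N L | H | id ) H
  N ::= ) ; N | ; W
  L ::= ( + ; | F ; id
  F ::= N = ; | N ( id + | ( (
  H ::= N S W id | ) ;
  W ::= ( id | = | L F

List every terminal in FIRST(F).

{ (, ), ; }

From F ::= N = ;: add FIRST(N) = { ), ; }.
From F ::= N ( id +: add FIRST(N) = { ), ; }.
F ::= ( ( contributes {(}.
Union: FIRST(F) = { (, ), ; }.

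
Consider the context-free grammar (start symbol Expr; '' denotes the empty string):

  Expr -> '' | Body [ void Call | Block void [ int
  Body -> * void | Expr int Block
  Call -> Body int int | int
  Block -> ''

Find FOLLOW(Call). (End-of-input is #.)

{ #, int }

In Expr -> Body [ void Call: Call is at the end, add FOLLOW(Expr) = { #, int }.
Union: FOLLOW(Call) = { #, int }.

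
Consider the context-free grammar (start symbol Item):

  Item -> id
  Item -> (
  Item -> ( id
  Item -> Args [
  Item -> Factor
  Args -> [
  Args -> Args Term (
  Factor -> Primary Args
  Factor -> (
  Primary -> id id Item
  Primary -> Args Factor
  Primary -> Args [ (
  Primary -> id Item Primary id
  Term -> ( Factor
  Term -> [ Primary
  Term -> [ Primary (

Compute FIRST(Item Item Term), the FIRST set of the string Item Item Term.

{ (, [, id }

Add FIRST(Item) = { (, [, id }; Item is not nullable, stop.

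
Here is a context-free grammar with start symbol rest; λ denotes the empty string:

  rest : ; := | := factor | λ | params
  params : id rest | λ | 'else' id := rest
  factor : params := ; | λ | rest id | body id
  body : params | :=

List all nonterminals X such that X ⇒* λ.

{ body, factor, params, rest }

Directly nullable (have an λ-production): rest, params, factor.
body : params with every symbol nullable, so body is nullable.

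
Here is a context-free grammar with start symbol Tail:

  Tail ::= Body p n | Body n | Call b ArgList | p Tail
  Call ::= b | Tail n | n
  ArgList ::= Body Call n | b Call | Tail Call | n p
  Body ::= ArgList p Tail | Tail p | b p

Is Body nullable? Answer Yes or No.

No nonterminal in this grammar is nullable.
No production of Body has an RHS whose symbols are all nullable, so Body is not nullable.

No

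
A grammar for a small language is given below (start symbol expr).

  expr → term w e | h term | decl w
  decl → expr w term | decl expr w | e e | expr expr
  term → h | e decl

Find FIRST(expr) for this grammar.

{ e, h }

From expr → term w e: add FIRST(term) = { e, h }.
expr → h term contributes {h}.
From expr → decl w: add FIRST(decl) = { e, h }.
Union: FIRST(expr) = { e, h }.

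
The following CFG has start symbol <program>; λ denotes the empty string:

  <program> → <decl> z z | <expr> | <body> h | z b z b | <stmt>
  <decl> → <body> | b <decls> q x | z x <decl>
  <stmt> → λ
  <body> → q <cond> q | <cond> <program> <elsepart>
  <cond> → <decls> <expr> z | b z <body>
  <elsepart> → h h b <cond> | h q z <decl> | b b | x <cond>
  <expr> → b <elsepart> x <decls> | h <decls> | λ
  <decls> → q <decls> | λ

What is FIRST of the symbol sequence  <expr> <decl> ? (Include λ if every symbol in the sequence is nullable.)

{ b, h, q, z }

Add FIRST(<expr>)\{λ} = { b, h }; <expr> is nullable, continue.
Add FIRST(<decl>) = { b, h, q, z }; <decl> is not nullable, stop.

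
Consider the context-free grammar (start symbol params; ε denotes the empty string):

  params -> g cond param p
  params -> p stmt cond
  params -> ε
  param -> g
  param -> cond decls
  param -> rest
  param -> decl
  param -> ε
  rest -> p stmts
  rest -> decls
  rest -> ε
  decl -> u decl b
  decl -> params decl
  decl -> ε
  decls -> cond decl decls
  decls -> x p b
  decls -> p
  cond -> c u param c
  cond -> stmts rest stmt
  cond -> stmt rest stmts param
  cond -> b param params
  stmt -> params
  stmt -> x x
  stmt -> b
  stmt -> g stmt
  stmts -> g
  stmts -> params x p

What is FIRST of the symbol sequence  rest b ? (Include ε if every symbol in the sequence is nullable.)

{ b, c, g, p, x }

Add FIRST(rest)\{ε} = { b, c, g, p, x }; rest is nullable, continue.
b is a terminal; add {b} and stop.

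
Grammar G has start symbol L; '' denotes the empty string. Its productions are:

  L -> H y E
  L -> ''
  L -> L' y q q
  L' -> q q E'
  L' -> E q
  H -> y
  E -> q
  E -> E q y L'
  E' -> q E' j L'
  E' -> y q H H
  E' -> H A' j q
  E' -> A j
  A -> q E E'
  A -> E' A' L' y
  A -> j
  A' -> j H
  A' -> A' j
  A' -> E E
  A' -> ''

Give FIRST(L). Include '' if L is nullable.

From L -> H y E: add FIRST(H) = { y }.
L -> '' contributes ''.
From L -> L' y q q: add FIRST(L') = { q }.
Union: FIRST(L) = { q, y, '' }.

{ q, y, '' }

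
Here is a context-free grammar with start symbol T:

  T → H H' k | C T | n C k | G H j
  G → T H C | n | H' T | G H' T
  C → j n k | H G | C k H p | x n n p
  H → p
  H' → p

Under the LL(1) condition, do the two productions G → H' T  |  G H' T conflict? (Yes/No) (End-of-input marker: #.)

FIRST(H' T) = { p } and FIRST(G H' T) = { j, n, p, x }.
Both contain p, so the two alternatives are not disjoint — LL(1) conflict.

Yes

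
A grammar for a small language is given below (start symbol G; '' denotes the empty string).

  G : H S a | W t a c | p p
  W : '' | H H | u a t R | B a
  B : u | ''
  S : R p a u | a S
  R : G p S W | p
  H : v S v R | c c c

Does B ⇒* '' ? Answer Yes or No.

Yes

B has an ''-production, so B ⇒ ''.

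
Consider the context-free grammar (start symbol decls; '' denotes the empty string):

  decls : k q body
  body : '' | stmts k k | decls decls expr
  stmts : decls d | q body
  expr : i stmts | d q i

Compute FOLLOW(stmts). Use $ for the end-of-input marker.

In body : stmts k k: add FIRST(k k) = { k }.
In expr : i stmts: stmts is at the end, add FOLLOW(expr) = { $, d, i, k }.
Union: FOLLOW(stmts) = { $, d, i, k }.

{ $, d, i, k }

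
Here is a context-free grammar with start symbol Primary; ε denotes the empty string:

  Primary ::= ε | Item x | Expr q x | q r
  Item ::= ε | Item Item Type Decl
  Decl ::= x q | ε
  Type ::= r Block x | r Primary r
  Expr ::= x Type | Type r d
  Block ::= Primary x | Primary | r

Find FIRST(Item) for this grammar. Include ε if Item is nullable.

{ r, ε }

Item ::= ε contributes ε.
From Item ::= Item Item Type Decl: Item, Item nullable, take FIRST(Item) ∪ FIRST(Item) ∪ FIRST(Type) = { r }.
Union: FIRST(Item) = { r, ε }.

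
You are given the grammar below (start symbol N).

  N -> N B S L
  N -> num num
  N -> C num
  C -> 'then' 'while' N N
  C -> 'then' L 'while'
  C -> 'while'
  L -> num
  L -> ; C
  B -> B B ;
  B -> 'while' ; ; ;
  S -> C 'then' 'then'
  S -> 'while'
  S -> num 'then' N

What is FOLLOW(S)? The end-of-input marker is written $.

{ ;, num }

In N -> N B S L: add FIRST(L) = { ;, num }.
Union: FOLLOW(S) = { ;, num }.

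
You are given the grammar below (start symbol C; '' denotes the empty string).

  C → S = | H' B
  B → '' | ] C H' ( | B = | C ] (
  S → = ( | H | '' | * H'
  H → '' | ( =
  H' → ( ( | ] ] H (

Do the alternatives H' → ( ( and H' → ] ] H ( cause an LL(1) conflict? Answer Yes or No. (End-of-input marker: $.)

No

FIRST(( () = { ( } and FIRST(] ] H () = { ] }.
The FIRST sets are disjoint and neither alternative is nullable — no conflict.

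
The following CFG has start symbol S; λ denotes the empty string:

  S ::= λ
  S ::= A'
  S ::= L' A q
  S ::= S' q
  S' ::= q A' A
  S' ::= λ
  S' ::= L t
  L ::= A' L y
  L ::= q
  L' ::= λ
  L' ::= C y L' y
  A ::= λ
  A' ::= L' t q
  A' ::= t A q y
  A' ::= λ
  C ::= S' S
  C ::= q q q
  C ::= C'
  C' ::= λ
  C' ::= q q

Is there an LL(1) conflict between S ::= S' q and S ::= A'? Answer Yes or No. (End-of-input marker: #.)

Yes

FIRST(S' q) = { q, t, y } and FIRST(A') = { q, t, y, λ }.
Both contain q, so the two alternatives are not disjoint — LL(1) conflict.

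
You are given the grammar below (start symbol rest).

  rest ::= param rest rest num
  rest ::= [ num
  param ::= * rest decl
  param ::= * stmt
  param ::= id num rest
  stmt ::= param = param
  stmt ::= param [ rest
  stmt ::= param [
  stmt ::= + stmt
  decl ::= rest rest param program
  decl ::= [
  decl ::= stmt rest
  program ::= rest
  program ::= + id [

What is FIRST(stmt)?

From stmt ::= param = param: add FIRST(param) = { *, id }.
From stmt ::= param [ rest: add FIRST(param) = { *, id }.
From stmt ::= param [: add FIRST(param) = { *, id }.
stmt ::= + stmt contributes {+}.
Union: FIRST(stmt) = { *, +, id }.

{ *, +, id }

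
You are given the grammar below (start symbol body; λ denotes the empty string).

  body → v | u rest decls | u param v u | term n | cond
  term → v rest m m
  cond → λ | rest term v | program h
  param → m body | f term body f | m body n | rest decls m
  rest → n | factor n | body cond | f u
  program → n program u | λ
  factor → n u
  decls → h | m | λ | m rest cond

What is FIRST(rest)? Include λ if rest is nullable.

rest → n contributes {n}.
From rest → factor n: add FIRST(factor) = { n }.
From rest → body cond: body, cond nullable, take FIRST(body) ∪ FIRST(cond) = { f, h, n, u, v }; also λ since the whole RHS is nullable.
rest → f u contributes {f}.
Union: FIRST(rest) = { f, h, n, u, v, λ }.

{ f, h, n, u, v, λ }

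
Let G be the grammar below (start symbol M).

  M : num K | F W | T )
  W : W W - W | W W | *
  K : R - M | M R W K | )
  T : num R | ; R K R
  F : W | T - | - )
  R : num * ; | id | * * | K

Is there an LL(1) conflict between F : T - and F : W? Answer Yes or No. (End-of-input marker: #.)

No

FIRST(T -) = { ;, num } and FIRST(W) = { * }.
The FIRST sets are disjoint and neither alternative is nullable — no conflict.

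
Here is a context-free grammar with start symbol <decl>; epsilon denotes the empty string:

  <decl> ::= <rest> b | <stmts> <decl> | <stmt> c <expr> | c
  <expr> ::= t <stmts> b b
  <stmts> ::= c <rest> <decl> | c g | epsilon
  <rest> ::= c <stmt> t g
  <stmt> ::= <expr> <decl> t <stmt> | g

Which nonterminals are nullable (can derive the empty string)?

Directly nullable (have an epsilon-production): <stmts>.
No other nonterminal has a production whose RHS symbols are all nullable.

{ <stmts> }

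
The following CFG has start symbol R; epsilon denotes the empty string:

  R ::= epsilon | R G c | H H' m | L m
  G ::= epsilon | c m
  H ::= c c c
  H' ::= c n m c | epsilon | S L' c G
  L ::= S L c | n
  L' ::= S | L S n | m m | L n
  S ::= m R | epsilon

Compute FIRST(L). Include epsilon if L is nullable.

From L ::= S L c: S nullable, take FIRST(S) ∪ FIRST(L) = { m, n }.
L ::= n contributes {n}.
Union: FIRST(L) = { m, n }.

{ m, n }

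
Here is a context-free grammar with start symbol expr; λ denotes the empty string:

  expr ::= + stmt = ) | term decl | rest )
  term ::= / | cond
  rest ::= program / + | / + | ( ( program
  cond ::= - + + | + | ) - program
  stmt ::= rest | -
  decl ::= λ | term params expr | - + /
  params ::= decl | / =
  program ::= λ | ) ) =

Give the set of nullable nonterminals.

{ decl, params, program }

Directly nullable (have an λ-production): decl, program.
params ::= decl with every symbol nullable, so params is nullable.
No other nonterminal has a production whose RHS symbols are all nullable.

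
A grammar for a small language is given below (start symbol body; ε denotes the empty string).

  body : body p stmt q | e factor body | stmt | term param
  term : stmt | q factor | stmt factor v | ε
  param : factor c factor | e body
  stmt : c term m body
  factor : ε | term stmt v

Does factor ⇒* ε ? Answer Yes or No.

factor has an ε-production, so factor ⇒ ε.

Yes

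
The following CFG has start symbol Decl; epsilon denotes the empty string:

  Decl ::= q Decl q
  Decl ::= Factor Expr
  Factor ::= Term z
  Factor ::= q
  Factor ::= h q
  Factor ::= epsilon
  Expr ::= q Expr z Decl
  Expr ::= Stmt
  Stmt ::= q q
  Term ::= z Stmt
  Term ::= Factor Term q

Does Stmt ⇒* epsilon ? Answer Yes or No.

Nullable nonterminals: Factor.
No production of Stmt has an RHS whose symbols are all nullable, so Stmt is not nullable.

No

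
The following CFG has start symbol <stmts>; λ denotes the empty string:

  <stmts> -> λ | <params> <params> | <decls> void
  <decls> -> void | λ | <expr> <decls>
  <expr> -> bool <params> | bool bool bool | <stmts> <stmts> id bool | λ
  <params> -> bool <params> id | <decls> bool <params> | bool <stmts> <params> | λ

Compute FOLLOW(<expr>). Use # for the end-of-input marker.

{ bool, id, void }

In <decls> -> <expr> <decls>: add FIRST(<decls>)\{λ} = { bool, id, void }.
  Since <decls> is nullable, also add FOLLOW(<decls>) = { bool, void }.
Union: FOLLOW(<expr>) = { bool, id, void }.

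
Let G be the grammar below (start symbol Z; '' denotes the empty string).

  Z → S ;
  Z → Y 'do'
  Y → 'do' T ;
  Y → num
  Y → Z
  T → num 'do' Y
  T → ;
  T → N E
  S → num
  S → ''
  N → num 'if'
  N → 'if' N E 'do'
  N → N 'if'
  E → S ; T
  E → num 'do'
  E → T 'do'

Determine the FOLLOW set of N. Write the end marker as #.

{ 'if', ;, num }

In T → N E: add FIRST(E) = { 'if', ;, num }.
In N → 'if' N E 'do': add FIRST(E 'do') = { 'if', ;, num }.
In N → N 'if': add FIRST('if') = { 'if' }.
Union: FOLLOW(N) = { 'if', ;, num }.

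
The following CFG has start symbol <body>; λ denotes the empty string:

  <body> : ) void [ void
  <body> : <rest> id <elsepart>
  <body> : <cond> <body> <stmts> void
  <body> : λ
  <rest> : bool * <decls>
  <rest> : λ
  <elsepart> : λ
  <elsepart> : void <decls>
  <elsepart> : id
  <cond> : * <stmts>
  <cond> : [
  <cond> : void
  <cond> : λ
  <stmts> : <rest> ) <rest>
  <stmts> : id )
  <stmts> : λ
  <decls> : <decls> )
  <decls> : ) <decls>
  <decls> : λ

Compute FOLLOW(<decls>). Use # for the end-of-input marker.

{ #, ), *, [, bool, id, void }

In <rest> : bool * <decls>: <decls> is at the end, add FOLLOW(<rest>) = { ), *, [, bool, id, void }.
In <elsepart> : void <decls>: <decls> is at the end, add FOLLOW(<elsepart>) = { #, ), bool, id, void }.
In <decls> : <decls> ): add FIRST()) = { ) }.
In <decls> : ) <decls>: <decls> is at the end, add FOLLOW(<decls>) = { #, ), *, [, bool, id, void }.
Union: FOLLOW(<decls>) = { #, ), *, [, bool, id, void }.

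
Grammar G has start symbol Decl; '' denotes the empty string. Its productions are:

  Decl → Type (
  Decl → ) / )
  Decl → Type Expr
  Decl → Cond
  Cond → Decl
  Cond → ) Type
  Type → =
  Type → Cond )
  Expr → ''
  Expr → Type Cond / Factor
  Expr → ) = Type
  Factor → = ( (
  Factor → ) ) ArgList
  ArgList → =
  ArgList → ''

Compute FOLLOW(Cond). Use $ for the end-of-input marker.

In Decl → Cond: Cond is at the end, add FOLLOW(Decl) = { $, ), / }.
In Type → Cond ): add FIRST()) = { ) }.
In Expr → Type Cond / Factor: add FIRST(/ Factor) = { / }.
Union: FOLLOW(Cond) = { $, ), / }.

{ $, ), / }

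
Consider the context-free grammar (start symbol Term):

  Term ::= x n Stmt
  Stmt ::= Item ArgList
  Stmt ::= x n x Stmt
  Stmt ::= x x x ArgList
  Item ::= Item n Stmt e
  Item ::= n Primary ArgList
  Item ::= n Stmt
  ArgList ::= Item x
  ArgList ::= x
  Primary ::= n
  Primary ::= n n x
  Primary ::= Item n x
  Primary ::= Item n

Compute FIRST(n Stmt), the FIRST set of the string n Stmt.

{ n }

n is a terminal; add {n} and stop.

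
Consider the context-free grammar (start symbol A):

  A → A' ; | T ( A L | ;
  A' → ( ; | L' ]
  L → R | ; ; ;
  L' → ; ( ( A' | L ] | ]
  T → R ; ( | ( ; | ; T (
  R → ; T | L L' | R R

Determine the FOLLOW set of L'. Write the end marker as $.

{ $, ;, ] }

In A' → L' ]: add FIRST(]) = { ] }.
In R → L L': L' is at the end, add FOLLOW(R) = { $, ;, ] }.
Union: FOLLOW(L') = { $, ;, ] }.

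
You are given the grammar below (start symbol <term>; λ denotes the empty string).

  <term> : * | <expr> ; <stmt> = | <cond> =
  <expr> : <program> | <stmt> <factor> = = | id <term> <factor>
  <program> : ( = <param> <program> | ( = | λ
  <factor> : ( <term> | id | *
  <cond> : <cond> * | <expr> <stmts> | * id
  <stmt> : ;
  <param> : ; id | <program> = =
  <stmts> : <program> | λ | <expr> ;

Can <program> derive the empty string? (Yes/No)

Yes

<program> has an λ-production, so <program> ⇒ λ.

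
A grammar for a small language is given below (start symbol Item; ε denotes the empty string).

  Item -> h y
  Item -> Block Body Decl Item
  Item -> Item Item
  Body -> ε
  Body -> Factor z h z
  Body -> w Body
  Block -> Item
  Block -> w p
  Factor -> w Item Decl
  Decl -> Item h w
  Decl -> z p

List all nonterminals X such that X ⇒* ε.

Directly nullable (have an ε-production): Body.
No other nonterminal has a production whose RHS symbols are all nullable.

{ Body }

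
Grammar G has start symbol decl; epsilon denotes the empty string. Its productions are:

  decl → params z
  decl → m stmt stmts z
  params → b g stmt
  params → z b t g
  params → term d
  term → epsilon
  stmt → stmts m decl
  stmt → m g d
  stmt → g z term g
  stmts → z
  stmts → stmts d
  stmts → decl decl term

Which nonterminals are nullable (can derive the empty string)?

{ term }

Directly nullable (have an epsilon-production): term.
No other nonterminal has a production whose RHS symbols are all nullable.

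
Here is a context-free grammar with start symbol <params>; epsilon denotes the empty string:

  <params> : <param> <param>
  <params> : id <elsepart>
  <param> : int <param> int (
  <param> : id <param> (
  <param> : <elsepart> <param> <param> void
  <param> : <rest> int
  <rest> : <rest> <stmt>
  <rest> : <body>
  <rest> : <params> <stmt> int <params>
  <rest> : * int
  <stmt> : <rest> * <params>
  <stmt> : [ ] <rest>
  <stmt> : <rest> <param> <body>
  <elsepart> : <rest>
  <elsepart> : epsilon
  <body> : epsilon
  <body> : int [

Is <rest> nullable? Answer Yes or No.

<rest> : <body> and each of <body> is nullable, so <rest> ⇒* epsilon.

Yes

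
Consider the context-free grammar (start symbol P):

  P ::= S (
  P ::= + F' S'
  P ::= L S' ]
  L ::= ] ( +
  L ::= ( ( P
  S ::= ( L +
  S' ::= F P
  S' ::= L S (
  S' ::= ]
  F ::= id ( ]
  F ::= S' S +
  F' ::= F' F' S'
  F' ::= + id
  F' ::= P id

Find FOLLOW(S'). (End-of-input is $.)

In P ::= + F' S': S' is at the end, add FOLLOW(P) = { $, (, +, ], id }.
In P ::= L S' ]: add FIRST(]) = { ] }.
In F ::= S' S +: add FIRST(S +) = { ( }.
In F' ::= F' F' S': S' is at the end, add FOLLOW(F') = { (, +, ], id }.
Union: FOLLOW(S') = { $, (, +, ], id }.

{ $, (, +, ], id }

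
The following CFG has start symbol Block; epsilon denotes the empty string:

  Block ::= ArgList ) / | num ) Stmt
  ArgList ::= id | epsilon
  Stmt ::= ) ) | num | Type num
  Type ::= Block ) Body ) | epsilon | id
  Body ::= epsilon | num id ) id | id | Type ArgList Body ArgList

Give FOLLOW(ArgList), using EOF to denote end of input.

In Block ::= ArgList ) /: add FIRST() /) = { ) }.
In Body ::= Type ArgList Body ArgList: add FIRST(Body ArgList)\{epsilon} = { ), id, num }.
  Since Body ArgList is nullable, also add FOLLOW(Body) = { ), id }.
In Body ::= Type ArgList Body ArgList: ArgList is at the end, add FOLLOW(Body) = { ), id }.
Union: FOLLOW(ArgList) = { ), id, num }.

{ ), id, num }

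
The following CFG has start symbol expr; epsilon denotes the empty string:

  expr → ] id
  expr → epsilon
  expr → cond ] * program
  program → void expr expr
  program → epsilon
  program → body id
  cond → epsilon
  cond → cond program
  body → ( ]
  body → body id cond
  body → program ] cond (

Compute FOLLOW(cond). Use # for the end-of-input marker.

In expr → cond ] * program: add FIRST(] * program) = { ] }.
In cond → cond program: add FIRST(program)\{epsilon} = { (, ], void }.
  Since program is nullable, also add FOLLOW(cond) = { (, ], id, void }.
In body → body id cond: cond is at the end, add FOLLOW(body) = { id }.
In body → program ] cond (: add FIRST(() = { ( }.
Union: FOLLOW(cond) = { (, ], id, void }.

{ (, ], id, void }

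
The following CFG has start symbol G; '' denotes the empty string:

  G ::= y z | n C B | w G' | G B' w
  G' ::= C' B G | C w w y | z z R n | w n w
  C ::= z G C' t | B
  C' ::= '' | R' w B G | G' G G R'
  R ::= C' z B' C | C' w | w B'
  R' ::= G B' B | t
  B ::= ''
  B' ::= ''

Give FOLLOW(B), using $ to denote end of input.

{ $, n, t, w, y, z }

In G ::= n C B: B is at the end, add FOLLOW(G) = { $, n, t, w, y, z }.
In G' ::= C' B G: add FIRST(G) = { n, w, y }.
In C ::= B: B is at the end, add FOLLOW(C) = { $, n, t, w, y, z }.
In C' ::= R' w B G: add FIRST(G) = { n, w, y }.
In R' ::= G B' B: B is at the end, add FOLLOW(R') = { n, t, w, y, z }.
Union: FOLLOW(B) = { $, n, t, w, y, z }.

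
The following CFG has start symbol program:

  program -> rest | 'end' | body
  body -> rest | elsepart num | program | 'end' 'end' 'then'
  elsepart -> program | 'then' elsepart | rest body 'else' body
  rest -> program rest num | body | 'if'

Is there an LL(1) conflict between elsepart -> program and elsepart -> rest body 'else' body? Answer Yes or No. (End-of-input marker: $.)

FIRST(program) = { 'end', 'if', 'then' } and FIRST(rest body 'else' body) = { 'end', 'if', 'then' }.
Both contain 'end', so the two alternatives are not disjoint — LL(1) conflict.

Yes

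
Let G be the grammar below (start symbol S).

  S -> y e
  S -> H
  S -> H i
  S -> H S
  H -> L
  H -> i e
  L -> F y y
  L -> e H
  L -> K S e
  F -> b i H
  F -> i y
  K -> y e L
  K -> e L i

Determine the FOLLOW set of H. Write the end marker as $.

In S -> H: H is at the end, add FOLLOW(S) = { $, e }.
In S -> H i: add FIRST(i) = { i }.
In S -> H S: add FIRST(S) = { b, e, i, y }.
In L -> e H: H is at the end, add FOLLOW(L) = { $, b, e, i, y }.
In F -> b i H: H is at the end, add FOLLOW(F) = { y }.
Union: FOLLOW(H) = { $, b, e, i, y }.

{ $, b, e, i, y }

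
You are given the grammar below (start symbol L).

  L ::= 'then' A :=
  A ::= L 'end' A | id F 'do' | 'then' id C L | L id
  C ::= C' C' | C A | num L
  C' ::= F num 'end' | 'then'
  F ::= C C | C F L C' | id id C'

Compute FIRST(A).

From A ::= L 'end' A: add FIRST(L) = { 'then' }.
A ::= id F 'do' contributes {id}.
A ::= 'then' id C L contributes {'then'}.
From A ::= L id: add FIRST(L) = { 'then' }.
Union: FIRST(A) = { 'then', id }.

{ 'then', id }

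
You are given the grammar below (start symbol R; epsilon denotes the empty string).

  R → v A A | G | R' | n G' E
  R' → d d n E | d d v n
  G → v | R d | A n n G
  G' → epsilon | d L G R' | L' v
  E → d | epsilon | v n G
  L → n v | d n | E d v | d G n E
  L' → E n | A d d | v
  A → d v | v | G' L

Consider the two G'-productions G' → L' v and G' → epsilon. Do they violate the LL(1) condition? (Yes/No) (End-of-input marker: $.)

Yes

FIRST(L' v) = { d, n, v } and FIRST(epsilon) = { epsilon }.
The second alternative is nullable and FOLLOW(G') = { $, d, n, v } shares d with FIRST of the first — conflict.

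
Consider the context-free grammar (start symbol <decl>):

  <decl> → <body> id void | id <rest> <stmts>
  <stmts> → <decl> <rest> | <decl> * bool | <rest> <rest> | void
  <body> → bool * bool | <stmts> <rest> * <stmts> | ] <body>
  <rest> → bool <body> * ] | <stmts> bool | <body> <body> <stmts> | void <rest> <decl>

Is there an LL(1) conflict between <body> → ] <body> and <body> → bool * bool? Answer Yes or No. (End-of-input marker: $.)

FIRST(] <body>) = { ] } and FIRST(bool * bool) = { bool }.
The FIRST sets are disjoint and neither alternative is nullable — no conflict.

No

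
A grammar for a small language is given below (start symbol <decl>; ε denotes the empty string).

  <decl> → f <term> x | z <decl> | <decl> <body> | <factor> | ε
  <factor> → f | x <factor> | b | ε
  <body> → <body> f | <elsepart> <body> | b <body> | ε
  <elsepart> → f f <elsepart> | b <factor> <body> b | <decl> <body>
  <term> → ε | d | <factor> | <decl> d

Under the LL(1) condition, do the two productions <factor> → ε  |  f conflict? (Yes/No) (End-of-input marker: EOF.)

FIRST(ε) = { ε } and FIRST(f) = { f }.
The first alternative is nullable and FOLLOW(<factor>) = { EOF, b, d, f, x, z } shares f with FIRST of the second — conflict.

Yes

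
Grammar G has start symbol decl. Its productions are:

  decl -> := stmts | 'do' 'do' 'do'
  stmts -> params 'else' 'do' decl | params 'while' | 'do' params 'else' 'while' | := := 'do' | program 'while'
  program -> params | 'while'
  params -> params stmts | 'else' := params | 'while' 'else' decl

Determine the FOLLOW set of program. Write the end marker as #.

In stmts -> program 'while': add FIRST('while') = { 'while' }.
Union: FOLLOW(program) = { 'while' }.

{ 'while' }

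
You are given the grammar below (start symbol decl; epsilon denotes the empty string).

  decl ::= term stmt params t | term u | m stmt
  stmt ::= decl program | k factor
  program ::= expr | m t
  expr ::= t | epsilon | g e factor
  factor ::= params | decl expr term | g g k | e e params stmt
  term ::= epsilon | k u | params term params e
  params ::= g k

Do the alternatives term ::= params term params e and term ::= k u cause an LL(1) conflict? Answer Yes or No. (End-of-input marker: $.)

FIRST(params term params e) = { g } and FIRST(k u) = { k }.
The FIRST sets are disjoint and neither alternative is nullable — no conflict.

No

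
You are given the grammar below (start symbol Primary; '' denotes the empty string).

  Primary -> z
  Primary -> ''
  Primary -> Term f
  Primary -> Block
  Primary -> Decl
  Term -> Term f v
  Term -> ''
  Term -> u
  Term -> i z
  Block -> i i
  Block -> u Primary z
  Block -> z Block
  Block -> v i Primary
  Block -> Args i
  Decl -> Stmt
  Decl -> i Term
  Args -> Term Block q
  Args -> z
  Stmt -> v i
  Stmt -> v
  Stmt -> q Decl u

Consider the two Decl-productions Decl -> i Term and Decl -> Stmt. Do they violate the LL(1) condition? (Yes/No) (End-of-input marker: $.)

No

FIRST(i Term) = { i } and FIRST(Stmt) = { q, v }.
The FIRST sets are disjoint and neither alternative is nullable — no conflict.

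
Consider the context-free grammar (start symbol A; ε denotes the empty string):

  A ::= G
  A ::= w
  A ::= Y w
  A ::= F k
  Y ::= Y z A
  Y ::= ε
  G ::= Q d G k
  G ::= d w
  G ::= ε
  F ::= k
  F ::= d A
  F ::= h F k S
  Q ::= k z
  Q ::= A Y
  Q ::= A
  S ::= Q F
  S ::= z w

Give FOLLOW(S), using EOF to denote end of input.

In F ::= h F k S: S is at the end, add FOLLOW(F) = { k }.
Union: FOLLOW(S) = { k }.

{ k }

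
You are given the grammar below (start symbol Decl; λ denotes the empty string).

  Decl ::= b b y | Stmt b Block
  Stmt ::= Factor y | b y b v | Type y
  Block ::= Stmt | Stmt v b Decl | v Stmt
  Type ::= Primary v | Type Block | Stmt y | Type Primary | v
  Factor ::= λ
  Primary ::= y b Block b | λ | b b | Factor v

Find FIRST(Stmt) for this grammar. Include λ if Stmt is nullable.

From Stmt ::= Factor y: Factor nullable, take FIRST(Factor) ∪ {y} = { y }.
Stmt ::= b y b v contributes {b}.
From Stmt ::= Type y: add FIRST(Type) = { b, v, y }.
Union: FIRST(Stmt) = { b, v, y }.

{ b, v, y }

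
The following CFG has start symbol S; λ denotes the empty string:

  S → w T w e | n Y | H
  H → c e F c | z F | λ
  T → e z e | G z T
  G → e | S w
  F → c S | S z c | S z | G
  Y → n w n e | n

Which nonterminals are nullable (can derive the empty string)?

Directly nullable (have an λ-production): H.
S → H with every symbol nullable, so S is nullable.
No other nonterminal has a production whose RHS symbols are all nullable.

{ H, S }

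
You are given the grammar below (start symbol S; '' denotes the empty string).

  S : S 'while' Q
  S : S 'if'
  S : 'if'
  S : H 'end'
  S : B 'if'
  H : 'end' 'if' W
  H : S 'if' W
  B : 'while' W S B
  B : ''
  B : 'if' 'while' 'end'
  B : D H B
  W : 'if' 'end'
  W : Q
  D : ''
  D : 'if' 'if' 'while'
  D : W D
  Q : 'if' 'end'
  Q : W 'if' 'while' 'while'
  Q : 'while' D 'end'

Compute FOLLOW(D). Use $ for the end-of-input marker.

In B : D H B: add FIRST(H B) = { 'end', 'if', 'while' }.
In D : W D: D is at the end, add FOLLOW(D) = { 'end', 'if', 'while' }.
In Q : 'while' D 'end': add FIRST('end') = { 'end' }.
Union: FOLLOW(D) = { 'end', 'if', 'while' }.

{ 'end', 'if', 'while' }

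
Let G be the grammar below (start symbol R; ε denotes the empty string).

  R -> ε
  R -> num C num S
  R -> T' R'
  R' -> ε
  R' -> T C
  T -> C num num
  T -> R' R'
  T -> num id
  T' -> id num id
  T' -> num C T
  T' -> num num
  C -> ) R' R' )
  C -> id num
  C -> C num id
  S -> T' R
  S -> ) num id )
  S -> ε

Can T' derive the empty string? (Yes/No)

Nullable nonterminals: R, R', S, T.
No production of T' has an RHS whose symbols are all nullable, so T' is not nullable.

No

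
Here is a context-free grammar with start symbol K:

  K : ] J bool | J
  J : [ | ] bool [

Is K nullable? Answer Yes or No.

No

No nonterminal in this grammar is nullable.
No production of K has an RHS whose symbols are all nullable, so K is not nullable.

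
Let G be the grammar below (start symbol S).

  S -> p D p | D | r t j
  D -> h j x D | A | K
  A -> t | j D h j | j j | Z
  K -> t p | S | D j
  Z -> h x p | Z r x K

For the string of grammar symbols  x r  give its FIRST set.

x is a terminal; add {x} and stop.

{ x }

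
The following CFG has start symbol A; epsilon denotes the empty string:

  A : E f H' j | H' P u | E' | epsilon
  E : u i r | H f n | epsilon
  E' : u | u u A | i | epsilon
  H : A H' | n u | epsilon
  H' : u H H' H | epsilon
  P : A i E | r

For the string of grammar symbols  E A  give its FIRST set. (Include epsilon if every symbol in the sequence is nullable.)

{ f, i, n, r, u, epsilon }

Add FIRST(E)\{epsilon} = { f, i, n, r, u }; E is nullable, continue.
Add FIRST(A)\{epsilon} = { f, i, n, r, u }; A is nullable, continue.
Every symbol is nullable, so include epsilon.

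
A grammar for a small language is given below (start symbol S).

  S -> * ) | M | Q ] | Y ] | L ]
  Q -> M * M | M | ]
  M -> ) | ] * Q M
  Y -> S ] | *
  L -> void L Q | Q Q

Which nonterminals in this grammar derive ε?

No nonterminal has an empty production or an RHS whose symbols are all nullable.

{ } (none)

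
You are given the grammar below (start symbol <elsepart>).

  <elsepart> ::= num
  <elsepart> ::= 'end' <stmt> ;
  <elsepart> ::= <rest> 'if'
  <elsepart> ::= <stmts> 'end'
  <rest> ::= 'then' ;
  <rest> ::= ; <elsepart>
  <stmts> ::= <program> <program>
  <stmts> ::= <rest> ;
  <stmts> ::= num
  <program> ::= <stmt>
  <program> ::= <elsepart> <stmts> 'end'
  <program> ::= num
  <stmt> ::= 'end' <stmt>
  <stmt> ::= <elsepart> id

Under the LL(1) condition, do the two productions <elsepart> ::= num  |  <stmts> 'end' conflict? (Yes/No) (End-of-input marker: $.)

Yes

FIRST(num) = { num } and FIRST(<stmts> 'end') = { 'end', 'then', ;, num }.
Both contain num, so the two alternatives are not disjoint — LL(1) conflict.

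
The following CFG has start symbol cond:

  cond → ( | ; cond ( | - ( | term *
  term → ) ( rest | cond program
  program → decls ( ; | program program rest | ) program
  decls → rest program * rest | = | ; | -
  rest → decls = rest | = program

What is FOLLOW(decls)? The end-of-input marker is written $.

In program → decls ( ;: add FIRST(( ;) = { ( }.
In rest → decls = rest: add FIRST(= rest) = { = }.
Union: FOLLOW(decls) = { (, = }.

{ (, = }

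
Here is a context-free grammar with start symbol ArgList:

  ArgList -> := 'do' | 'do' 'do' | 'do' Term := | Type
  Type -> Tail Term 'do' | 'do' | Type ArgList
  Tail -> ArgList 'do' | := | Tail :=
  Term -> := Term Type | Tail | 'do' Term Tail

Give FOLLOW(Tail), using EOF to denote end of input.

{ 'do', := }

In Type -> Tail Term 'do': add FIRST(Term 'do') = { 'do', := }.
In Tail -> Tail :=: add FIRST(:=) = { := }.
In Term -> Tail: Tail is at the end, add FOLLOW(Term) = { 'do', := }.
In Term -> 'do' Term Tail: Tail is at the end, add FOLLOW(Term) = { 'do', := }.
Union: FOLLOW(Tail) = { 'do', := }.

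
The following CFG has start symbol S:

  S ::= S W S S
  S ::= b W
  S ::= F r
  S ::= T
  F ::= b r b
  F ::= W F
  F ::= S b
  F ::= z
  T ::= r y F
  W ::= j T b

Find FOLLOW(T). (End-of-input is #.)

{ #, b, j, r, z }

In S ::= T: T is at the end, add FOLLOW(S) = { #, b, j, r, z }.
In W ::= j T b: add FIRST(b) = { b }.
Union: FOLLOW(T) = { #, b, j, r, z }.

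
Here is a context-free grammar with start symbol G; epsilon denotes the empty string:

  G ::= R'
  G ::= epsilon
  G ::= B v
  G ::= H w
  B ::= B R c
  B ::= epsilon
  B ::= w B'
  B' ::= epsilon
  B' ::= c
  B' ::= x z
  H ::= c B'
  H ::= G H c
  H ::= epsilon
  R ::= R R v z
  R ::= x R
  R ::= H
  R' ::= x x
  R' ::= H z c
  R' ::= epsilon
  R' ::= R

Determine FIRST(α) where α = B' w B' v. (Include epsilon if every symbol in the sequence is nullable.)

Add FIRST(B')\{epsilon} = { c, x }; B' is nullable, continue.
w is a terminal; add {w} and stop.

{ c, w, x }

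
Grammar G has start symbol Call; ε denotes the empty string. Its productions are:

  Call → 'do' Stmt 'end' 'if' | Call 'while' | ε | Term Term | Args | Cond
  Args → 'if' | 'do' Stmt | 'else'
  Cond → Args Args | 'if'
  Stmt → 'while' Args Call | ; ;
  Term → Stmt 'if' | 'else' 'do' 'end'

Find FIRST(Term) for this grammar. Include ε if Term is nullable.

From Term → Stmt 'if': add FIRST(Stmt) = { 'while', ; }.
Term → 'else' 'do' 'end' contributes {'else'}.
Union: FIRST(Term) = { 'else', 'while', ; }.

{ 'else', 'while', ; }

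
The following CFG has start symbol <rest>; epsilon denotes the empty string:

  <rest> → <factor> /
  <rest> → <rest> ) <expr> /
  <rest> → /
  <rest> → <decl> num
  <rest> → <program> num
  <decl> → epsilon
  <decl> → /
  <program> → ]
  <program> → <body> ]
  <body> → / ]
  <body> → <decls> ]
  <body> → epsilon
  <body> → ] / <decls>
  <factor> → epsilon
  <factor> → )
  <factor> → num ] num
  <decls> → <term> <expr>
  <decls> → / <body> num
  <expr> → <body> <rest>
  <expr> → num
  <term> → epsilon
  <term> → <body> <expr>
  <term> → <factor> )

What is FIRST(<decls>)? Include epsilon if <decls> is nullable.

{ ), /, ], num }

From <decls> → <term> <expr>: <term> nullable, take FIRST(<term>) ∪ FIRST(<expr>) = { ), /, ], num }.
<decls> → / <body> num contributes {/}.
Union: FIRST(<decls>) = { ), /, ], num }.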